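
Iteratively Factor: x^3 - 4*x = (x + 2)*(x^2 - 2*x) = x*(x + 2)*(x - 2)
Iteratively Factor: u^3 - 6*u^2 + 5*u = (u)*(u^2 - 6*u + 5) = u*(u - 5)*(u - 1)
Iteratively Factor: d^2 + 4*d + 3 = (d + 1)*(d + 3)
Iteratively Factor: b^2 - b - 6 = (b + 2)*(b - 3)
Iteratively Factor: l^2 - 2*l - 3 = (l + 1)*(l - 3)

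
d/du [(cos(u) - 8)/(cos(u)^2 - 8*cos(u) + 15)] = (cos(u)^2 - 16*cos(u) + 49)*sin(u)/(cos(u)^2 - 8*cos(u) + 15)^2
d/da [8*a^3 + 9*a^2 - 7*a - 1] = 24*a^2 + 18*a - 7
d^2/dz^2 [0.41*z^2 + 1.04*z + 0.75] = 0.820000000000000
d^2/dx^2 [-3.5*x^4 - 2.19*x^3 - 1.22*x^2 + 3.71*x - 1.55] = -42.0*x^2 - 13.14*x - 2.44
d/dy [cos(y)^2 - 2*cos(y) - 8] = 2*(1 - cos(y))*sin(y)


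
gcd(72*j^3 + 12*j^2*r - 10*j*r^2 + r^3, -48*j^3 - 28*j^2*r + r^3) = -12*j^2 - 4*j*r + r^2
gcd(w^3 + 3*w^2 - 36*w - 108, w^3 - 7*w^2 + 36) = w - 6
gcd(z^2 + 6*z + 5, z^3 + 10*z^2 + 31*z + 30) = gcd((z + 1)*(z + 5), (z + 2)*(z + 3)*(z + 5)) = z + 5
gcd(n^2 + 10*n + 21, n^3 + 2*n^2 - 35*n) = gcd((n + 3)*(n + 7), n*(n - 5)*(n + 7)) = n + 7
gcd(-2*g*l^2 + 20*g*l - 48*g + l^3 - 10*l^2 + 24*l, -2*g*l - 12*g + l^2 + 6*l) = 2*g - l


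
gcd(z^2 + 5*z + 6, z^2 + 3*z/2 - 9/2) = z + 3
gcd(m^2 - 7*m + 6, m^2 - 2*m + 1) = m - 1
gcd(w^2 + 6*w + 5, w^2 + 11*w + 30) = w + 5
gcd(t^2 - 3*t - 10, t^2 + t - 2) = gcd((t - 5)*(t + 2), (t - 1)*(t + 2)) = t + 2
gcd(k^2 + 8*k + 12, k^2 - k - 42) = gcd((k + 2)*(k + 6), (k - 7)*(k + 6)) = k + 6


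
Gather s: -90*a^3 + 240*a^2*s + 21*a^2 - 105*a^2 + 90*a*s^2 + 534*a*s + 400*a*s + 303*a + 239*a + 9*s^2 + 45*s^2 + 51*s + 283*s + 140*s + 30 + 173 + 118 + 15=-90*a^3 - 84*a^2 + 542*a + s^2*(90*a + 54) + s*(240*a^2 + 934*a + 474) + 336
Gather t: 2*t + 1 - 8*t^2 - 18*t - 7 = -8*t^2 - 16*t - 6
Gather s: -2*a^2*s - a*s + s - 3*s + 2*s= s*(-2*a^2 - a)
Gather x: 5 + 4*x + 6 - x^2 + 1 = -x^2 + 4*x + 12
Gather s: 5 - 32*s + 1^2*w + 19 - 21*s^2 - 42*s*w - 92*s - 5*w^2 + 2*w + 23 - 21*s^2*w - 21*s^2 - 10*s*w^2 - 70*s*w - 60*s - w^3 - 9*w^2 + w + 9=s^2*(-21*w - 42) + s*(-10*w^2 - 112*w - 184) - w^3 - 14*w^2 + 4*w + 56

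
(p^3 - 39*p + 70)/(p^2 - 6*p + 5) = (p^2 + 5*p - 14)/(p - 1)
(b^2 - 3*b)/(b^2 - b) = (b - 3)/(b - 1)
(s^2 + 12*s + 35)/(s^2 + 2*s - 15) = (s + 7)/(s - 3)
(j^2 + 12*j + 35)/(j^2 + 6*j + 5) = (j + 7)/(j + 1)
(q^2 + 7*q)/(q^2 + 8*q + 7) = q/(q + 1)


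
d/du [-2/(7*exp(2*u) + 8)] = 28*exp(2*u)/(7*exp(2*u) + 8)^2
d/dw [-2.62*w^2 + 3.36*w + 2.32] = 3.36 - 5.24*w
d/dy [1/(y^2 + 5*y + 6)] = (-2*y - 5)/(y^2 + 5*y + 6)^2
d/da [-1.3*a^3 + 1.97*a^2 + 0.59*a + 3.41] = -3.9*a^2 + 3.94*a + 0.59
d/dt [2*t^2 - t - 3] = 4*t - 1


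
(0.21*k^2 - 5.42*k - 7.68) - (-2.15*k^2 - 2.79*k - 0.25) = 2.36*k^2 - 2.63*k - 7.43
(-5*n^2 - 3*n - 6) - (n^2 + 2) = -6*n^2 - 3*n - 8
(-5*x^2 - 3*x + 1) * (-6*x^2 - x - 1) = 30*x^4 + 23*x^3 + 2*x^2 + 2*x - 1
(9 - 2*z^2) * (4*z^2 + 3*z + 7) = -8*z^4 - 6*z^3 + 22*z^2 + 27*z + 63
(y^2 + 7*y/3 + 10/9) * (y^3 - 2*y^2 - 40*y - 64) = y^5 + y^4/3 - 392*y^3/9 - 1436*y^2/9 - 1744*y/9 - 640/9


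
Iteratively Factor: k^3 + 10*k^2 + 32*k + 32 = (k + 4)*(k^2 + 6*k + 8) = (k + 2)*(k + 4)*(k + 4)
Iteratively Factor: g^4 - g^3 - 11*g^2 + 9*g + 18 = (g + 3)*(g^3 - 4*g^2 + g + 6) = (g - 2)*(g + 3)*(g^2 - 2*g - 3) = (g - 2)*(g + 1)*(g + 3)*(g - 3)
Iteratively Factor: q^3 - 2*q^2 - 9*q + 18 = (q - 2)*(q^2 - 9) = (q - 2)*(q + 3)*(q - 3)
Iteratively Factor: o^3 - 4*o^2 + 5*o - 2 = (o - 1)*(o^2 - 3*o + 2) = (o - 1)^2*(o - 2)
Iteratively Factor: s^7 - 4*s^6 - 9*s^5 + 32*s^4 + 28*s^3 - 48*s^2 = (s)*(s^6 - 4*s^5 - 9*s^4 + 32*s^3 + 28*s^2 - 48*s) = s*(s + 2)*(s^5 - 6*s^4 + 3*s^3 + 26*s^2 - 24*s) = s*(s - 3)*(s + 2)*(s^4 - 3*s^3 - 6*s^2 + 8*s) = s*(s - 3)*(s - 1)*(s + 2)*(s^3 - 2*s^2 - 8*s) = s^2*(s - 3)*(s - 1)*(s + 2)*(s^2 - 2*s - 8) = s^2*(s - 4)*(s - 3)*(s - 1)*(s + 2)*(s + 2)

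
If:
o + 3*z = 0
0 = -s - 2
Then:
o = -3*z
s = -2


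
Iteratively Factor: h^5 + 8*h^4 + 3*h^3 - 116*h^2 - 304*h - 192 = (h + 4)*(h^4 + 4*h^3 - 13*h^2 - 64*h - 48) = (h + 4)^2*(h^3 - 13*h - 12) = (h - 4)*(h + 4)^2*(h^2 + 4*h + 3) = (h - 4)*(h + 1)*(h + 4)^2*(h + 3)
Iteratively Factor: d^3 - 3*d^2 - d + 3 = (d + 1)*(d^2 - 4*d + 3) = (d - 3)*(d + 1)*(d - 1)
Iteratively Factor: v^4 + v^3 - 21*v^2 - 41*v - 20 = (v + 1)*(v^3 - 21*v - 20) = (v + 1)^2*(v^2 - v - 20) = (v - 5)*(v + 1)^2*(v + 4)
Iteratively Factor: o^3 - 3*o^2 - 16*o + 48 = (o - 3)*(o^2 - 16) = (o - 4)*(o - 3)*(o + 4)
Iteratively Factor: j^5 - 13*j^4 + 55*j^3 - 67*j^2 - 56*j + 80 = (j + 1)*(j^4 - 14*j^3 + 69*j^2 - 136*j + 80) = (j - 4)*(j + 1)*(j^3 - 10*j^2 + 29*j - 20) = (j - 4)^2*(j + 1)*(j^2 - 6*j + 5) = (j - 4)^2*(j - 1)*(j + 1)*(j - 5)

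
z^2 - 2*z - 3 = (z - 3)*(z + 1)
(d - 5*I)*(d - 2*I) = d^2 - 7*I*d - 10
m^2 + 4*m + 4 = (m + 2)^2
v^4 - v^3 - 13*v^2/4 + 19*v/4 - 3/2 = (v - 3/2)*(v - 1)*(v - 1/2)*(v + 2)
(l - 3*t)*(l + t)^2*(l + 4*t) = l^4 + 3*l^3*t - 9*l^2*t^2 - 23*l*t^3 - 12*t^4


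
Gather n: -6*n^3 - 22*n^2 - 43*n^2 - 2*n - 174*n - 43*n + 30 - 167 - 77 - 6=-6*n^3 - 65*n^2 - 219*n - 220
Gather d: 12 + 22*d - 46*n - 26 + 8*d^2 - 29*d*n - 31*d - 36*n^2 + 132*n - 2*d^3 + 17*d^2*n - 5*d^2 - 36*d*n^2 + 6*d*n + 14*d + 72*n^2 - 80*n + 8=-2*d^3 + d^2*(17*n + 3) + d*(-36*n^2 - 23*n + 5) + 36*n^2 + 6*n - 6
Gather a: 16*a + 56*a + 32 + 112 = 72*a + 144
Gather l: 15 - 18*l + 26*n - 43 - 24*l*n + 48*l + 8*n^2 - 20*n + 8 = l*(30 - 24*n) + 8*n^2 + 6*n - 20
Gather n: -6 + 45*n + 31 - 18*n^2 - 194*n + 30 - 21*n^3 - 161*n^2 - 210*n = -21*n^3 - 179*n^2 - 359*n + 55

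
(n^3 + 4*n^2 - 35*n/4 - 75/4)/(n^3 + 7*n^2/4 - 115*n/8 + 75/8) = 2*(2*n + 3)/(4*n - 3)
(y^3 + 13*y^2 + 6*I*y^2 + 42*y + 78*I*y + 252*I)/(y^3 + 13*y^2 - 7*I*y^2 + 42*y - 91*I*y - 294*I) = (y + 6*I)/(y - 7*I)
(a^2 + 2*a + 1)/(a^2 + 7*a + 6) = (a + 1)/(a + 6)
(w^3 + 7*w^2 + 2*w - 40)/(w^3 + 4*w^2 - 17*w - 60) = (w^2 + 2*w - 8)/(w^2 - w - 12)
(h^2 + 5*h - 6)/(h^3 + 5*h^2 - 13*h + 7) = (h + 6)/(h^2 + 6*h - 7)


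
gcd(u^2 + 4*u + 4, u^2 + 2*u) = u + 2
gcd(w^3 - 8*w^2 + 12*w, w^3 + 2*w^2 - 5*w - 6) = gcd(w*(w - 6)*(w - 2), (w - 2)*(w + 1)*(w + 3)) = w - 2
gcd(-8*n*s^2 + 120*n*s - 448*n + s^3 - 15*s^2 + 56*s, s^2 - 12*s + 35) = s - 7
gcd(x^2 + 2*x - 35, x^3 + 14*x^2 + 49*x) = x + 7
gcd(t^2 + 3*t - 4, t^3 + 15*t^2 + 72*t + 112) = t + 4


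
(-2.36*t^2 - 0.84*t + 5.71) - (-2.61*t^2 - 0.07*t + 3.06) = 0.25*t^2 - 0.77*t + 2.65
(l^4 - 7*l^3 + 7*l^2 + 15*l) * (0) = 0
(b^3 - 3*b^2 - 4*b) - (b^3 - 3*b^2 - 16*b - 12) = 12*b + 12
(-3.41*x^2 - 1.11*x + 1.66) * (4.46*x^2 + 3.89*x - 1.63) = -15.2086*x^4 - 18.2155*x^3 + 8.644*x^2 + 8.2667*x - 2.7058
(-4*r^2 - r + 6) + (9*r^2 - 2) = 5*r^2 - r + 4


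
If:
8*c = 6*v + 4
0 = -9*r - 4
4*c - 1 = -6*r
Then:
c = 11/12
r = -4/9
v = 5/9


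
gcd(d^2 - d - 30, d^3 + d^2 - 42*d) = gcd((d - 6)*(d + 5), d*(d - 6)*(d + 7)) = d - 6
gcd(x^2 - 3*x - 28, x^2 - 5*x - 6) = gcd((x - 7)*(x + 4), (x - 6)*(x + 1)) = 1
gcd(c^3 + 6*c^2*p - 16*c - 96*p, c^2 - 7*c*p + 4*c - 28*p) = c + 4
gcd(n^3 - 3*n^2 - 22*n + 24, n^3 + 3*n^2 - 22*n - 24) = 1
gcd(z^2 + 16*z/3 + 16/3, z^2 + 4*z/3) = z + 4/3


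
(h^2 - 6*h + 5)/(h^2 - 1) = (h - 5)/(h + 1)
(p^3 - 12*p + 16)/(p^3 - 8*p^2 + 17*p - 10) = (p^2 + 2*p - 8)/(p^2 - 6*p + 5)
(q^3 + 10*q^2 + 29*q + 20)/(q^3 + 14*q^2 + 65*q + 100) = (q + 1)/(q + 5)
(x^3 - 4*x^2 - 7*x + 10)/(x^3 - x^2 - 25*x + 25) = (x + 2)/(x + 5)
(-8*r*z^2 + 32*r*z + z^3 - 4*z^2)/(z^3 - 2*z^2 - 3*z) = (8*r*z - 32*r - z^2 + 4*z)/(-z^2 + 2*z + 3)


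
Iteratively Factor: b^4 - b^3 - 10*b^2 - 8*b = (b - 4)*(b^3 + 3*b^2 + 2*b) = (b - 4)*(b + 1)*(b^2 + 2*b) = b*(b - 4)*(b + 1)*(b + 2)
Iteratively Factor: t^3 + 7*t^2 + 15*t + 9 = (t + 1)*(t^2 + 6*t + 9) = (t + 1)*(t + 3)*(t + 3)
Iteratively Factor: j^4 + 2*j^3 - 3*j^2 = (j)*(j^3 + 2*j^2 - 3*j) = j^2*(j^2 + 2*j - 3) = j^2*(j + 3)*(j - 1)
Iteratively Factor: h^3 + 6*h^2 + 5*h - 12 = (h + 3)*(h^2 + 3*h - 4) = (h + 3)*(h + 4)*(h - 1)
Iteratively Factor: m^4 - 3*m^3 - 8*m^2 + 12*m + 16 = (m - 2)*(m^3 - m^2 - 10*m - 8) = (m - 4)*(m - 2)*(m^2 + 3*m + 2) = (m - 4)*(m - 2)*(m + 2)*(m + 1)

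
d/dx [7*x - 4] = 7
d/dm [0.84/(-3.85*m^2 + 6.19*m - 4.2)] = (6.468*m - 5.1996)/(3.85*m^2 - 6.19*m + 4.2)^2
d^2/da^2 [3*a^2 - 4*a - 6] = 6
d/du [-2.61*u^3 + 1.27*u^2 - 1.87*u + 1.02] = -7.83*u^2 + 2.54*u - 1.87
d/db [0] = 0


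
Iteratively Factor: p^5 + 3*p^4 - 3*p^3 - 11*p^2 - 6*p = (p + 1)*(p^4 + 2*p^3 - 5*p^2 - 6*p) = (p + 1)*(p + 3)*(p^3 - p^2 - 2*p) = (p - 2)*(p + 1)*(p + 3)*(p^2 + p) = (p - 2)*(p + 1)^2*(p + 3)*(p)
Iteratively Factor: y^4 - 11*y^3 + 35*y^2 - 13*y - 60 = (y + 1)*(y^3 - 12*y^2 + 47*y - 60) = (y - 5)*(y + 1)*(y^2 - 7*y + 12) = (y - 5)*(y - 4)*(y + 1)*(y - 3)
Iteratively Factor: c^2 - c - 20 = (c - 5)*(c + 4)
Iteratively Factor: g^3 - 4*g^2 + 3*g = (g)*(g^2 - 4*g + 3) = g*(g - 1)*(g - 3)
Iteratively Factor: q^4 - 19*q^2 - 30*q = (q - 5)*(q^3 + 5*q^2 + 6*q) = q*(q - 5)*(q^2 + 5*q + 6) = q*(q - 5)*(q + 2)*(q + 3)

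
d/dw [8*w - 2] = 8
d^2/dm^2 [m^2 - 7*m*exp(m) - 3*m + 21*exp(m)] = -7*m*exp(m) + 7*exp(m) + 2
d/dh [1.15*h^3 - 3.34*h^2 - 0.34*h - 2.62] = 3.45*h^2 - 6.68*h - 0.34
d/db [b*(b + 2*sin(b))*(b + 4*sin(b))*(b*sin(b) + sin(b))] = b*(b + 1)*(b + 2*sin(b))*(4*cos(b) + 1)*sin(b) + b*(b + 1)*(b + 4*sin(b))*(2*cos(b) + 1)*sin(b) + b*(b + 2*sin(b))*(b + 4*sin(b))*(b*cos(b) + sqrt(2)*sin(b + pi/4)) + (b + 1)*(b + 2*sin(b))*(b + 4*sin(b))*sin(b)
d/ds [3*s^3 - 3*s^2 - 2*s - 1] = 9*s^2 - 6*s - 2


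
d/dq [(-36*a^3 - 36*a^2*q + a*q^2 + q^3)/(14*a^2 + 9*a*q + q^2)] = (-180*a^4 + 100*a^3*q + 87*a^2*q^2 + 18*a*q^3 + q^4)/(196*a^4 + 252*a^3*q + 109*a^2*q^2 + 18*a*q^3 + q^4)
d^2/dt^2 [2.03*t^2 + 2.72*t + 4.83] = 4.06000000000000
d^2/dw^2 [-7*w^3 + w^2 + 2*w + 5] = 2 - 42*w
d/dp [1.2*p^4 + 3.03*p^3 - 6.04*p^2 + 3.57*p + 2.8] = 4.8*p^3 + 9.09*p^2 - 12.08*p + 3.57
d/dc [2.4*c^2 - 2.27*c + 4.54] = 4.8*c - 2.27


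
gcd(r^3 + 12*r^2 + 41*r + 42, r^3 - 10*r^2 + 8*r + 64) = r + 2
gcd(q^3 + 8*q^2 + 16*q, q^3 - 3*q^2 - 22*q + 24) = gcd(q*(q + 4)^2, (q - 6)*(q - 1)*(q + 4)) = q + 4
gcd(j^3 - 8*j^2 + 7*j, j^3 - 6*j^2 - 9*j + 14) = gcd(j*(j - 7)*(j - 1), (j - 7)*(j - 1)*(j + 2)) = j^2 - 8*j + 7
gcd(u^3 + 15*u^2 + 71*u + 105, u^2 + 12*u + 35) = u^2 + 12*u + 35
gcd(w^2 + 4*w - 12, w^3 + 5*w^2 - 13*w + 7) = 1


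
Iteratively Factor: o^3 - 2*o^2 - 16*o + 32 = (o + 4)*(o^2 - 6*o + 8) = (o - 2)*(o + 4)*(o - 4)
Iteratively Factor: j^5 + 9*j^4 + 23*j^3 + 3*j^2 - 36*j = (j + 3)*(j^4 + 6*j^3 + 5*j^2 - 12*j) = (j - 1)*(j + 3)*(j^3 + 7*j^2 + 12*j) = j*(j - 1)*(j + 3)*(j^2 + 7*j + 12) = j*(j - 1)*(j + 3)^2*(j + 4)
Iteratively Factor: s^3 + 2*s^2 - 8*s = (s)*(s^2 + 2*s - 8) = s*(s + 4)*(s - 2)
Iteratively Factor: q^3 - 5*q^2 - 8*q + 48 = (q + 3)*(q^2 - 8*q + 16) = (q - 4)*(q + 3)*(q - 4)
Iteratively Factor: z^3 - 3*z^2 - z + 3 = (z - 1)*(z^2 - 2*z - 3) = (z - 3)*(z - 1)*(z + 1)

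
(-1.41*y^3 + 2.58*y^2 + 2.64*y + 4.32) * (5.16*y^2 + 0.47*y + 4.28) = -7.2756*y^5 + 12.6501*y^4 + 8.8002*y^3 + 34.5744*y^2 + 13.3296*y + 18.4896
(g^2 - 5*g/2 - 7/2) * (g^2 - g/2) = g^4 - 3*g^3 - 9*g^2/4 + 7*g/4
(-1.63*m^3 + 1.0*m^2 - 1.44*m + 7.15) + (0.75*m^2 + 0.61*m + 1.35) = -1.63*m^3 + 1.75*m^2 - 0.83*m + 8.5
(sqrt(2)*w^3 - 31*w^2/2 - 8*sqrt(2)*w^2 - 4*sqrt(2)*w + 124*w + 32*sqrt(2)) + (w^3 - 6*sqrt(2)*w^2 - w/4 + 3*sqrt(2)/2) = w^3 + sqrt(2)*w^3 - 14*sqrt(2)*w^2 - 31*w^2/2 - 4*sqrt(2)*w + 495*w/4 + 67*sqrt(2)/2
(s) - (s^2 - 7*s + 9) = -s^2 + 8*s - 9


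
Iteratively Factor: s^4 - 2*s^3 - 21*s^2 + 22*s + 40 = (s + 1)*(s^3 - 3*s^2 - 18*s + 40) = (s - 2)*(s + 1)*(s^2 - s - 20) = (s - 5)*(s - 2)*(s + 1)*(s + 4)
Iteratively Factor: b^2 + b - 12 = (b - 3)*(b + 4)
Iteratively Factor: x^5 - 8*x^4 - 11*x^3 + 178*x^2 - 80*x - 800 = (x - 5)*(x^4 - 3*x^3 - 26*x^2 + 48*x + 160) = (x - 5)^2*(x^3 + 2*x^2 - 16*x - 32) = (x - 5)^2*(x + 4)*(x^2 - 2*x - 8) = (x - 5)^2*(x - 4)*(x + 4)*(x + 2)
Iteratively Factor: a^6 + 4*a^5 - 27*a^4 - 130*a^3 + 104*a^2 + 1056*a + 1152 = (a - 4)*(a^5 + 8*a^4 + 5*a^3 - 110*a^2 - 336*a - 288) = (a - 4)^2*(a^4 + 12*a^3 + 53*a^2 + 102*a + 72) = (a - 4)^2*(a + 3)*(a^3 + 9*a^2 + 26*a + 24) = (a - 4)^2*(a + 3)*(a + 4)*(a^2 + 5*a + 6) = (a - 4)^2*(a + 3)^2*(a + 4)*(a + 2)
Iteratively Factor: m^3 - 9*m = (m - 3)*(m^2 + 3*m) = m*(m - 3)*(m + 3)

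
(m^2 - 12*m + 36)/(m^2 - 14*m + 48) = (m - 6)/(m - 8)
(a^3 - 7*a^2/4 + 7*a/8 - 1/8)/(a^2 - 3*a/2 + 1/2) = a - 1/4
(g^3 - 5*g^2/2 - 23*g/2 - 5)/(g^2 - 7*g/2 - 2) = (g^2 - 3*g - 10)/(g - 4)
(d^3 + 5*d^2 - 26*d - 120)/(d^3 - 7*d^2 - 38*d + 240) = (d + 4)/(d - 8)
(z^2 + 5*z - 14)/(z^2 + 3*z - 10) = (z + 7)/(z + 5)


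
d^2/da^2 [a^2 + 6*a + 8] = 2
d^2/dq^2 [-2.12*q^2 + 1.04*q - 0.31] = -4.24000000000000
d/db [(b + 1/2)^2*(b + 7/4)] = (b + 1/2)*(3*b + 4)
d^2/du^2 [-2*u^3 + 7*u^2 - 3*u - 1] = 14 - 12*u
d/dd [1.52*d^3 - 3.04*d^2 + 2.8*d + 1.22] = 4.56*d^2 - 6.08*d + 2.8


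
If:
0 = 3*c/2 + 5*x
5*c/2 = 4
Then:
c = 8/5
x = -12/25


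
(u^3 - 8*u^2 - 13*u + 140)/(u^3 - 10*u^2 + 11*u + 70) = (u + 4)/(u + 2)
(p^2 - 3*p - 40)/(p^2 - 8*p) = (p + 5)/p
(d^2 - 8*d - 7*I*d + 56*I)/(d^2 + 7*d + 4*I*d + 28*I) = (d^2 - d*(8 + 7*I) + 56*I)/(d^2 + d*(7 + 4*I) + 28*I)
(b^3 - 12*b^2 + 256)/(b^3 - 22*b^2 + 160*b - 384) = (b + 4)/(b - 6)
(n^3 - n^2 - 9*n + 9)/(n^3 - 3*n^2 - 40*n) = (-n^3 + n^2 + 9*n - 9)/(n*(-n^2 + 3*n + 40))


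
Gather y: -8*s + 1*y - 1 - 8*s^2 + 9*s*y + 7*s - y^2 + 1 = -8*s^2 - s - y^2 + y*(9*s + 1)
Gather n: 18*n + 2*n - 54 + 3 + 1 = 20*n - 50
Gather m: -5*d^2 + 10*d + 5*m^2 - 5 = -5*d^2 + 10*d + 5*m^2 - 5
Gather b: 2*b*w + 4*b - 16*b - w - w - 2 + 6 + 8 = b*(2*w - 12) - 2*w + 12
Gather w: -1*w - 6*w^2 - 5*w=-6*w^2 - 6*w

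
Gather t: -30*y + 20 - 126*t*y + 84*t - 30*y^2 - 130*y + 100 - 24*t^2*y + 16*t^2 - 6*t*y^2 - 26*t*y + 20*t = t^2*(16 - 24*y) + t*(-6*y^2 - 152*y + 104) - 30*y^2 - 160*y + 120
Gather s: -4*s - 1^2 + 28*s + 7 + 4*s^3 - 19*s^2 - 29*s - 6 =4*s^3 - 19*s^2 - 5*s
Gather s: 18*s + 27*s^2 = 27*s^2 + 18*s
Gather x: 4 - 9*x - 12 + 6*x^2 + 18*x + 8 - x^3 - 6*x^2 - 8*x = -x^3 + x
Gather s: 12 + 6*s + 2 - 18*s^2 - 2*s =-18*s^2 + 4*s + 14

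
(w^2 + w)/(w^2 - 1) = w/(w - 1)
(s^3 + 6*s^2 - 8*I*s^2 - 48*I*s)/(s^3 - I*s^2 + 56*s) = (s + 6)/(s + 7*I)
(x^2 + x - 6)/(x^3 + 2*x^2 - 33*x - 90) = (x - 2)/(x^2 - x - 30)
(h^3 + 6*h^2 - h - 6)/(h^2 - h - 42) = (h^2 - 1)/(h - 7)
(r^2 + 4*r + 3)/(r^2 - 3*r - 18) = (r + 1)/(r - 6)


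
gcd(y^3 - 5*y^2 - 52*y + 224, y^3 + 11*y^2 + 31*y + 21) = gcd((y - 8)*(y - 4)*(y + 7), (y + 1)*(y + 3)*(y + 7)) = y + 7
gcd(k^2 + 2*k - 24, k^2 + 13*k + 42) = k + 6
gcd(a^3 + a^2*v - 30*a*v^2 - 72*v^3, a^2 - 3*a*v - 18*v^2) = -a^2 + 3*a*v + 18*v^2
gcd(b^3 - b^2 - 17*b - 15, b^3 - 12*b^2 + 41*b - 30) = b - 5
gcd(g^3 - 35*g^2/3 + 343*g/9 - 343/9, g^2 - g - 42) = g - 7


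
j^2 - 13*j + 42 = (j - 7)*(j - 6)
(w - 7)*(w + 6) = w^2 - w - 42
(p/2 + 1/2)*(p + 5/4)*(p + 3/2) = p^3/2 + 15*p^2/8 + 37*p/16 + 15/16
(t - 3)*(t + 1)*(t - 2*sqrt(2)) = t^3 - 2*sqrt(2)*t^2 - 2*t^2 - 3*t + 4*sqrt(2)*t + 6*sqrt(2)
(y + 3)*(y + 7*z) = y^2 + 7*y*z + 3*y + 21*z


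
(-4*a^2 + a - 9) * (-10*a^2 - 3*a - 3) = 40*a^4 + 2*a^3 + 99*a^2 + 24*a + 27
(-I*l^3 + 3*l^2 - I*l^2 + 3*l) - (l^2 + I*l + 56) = -I*l^3 + 2*l^2 - I*l^2 + 3*l - I*l - 56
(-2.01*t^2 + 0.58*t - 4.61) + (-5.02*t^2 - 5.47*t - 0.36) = -7.03*t^2 - 4.89*t - 4.97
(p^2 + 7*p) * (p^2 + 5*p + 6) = p^4 + 12*p^3 + 41*p^2 + 42*p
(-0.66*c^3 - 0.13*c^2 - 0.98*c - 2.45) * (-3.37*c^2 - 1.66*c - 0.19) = 2.2242*c^5 + 1.5337*c^4 + 3.6438*c^3 + 9.908*c^2 + 4.2532*c + 0.4655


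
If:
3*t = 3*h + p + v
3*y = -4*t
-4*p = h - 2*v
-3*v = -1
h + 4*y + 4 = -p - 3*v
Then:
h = 154/149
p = -41/447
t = 166/149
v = 1/3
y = -664/447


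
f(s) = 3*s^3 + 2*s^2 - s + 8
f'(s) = 9*s^2 + 4*s - 1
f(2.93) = 97.70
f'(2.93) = 87.98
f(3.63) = 174.22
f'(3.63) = 132.11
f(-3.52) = -94.54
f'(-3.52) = 96.43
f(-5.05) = -322.31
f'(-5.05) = 208.32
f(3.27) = 131.01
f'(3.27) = 108.32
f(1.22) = 15.20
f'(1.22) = 17.28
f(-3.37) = -80.73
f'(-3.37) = 87.73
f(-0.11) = 8.13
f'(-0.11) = -1.33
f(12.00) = 5468.00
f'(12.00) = 1343.00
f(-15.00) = -9652.00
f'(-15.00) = 1964.00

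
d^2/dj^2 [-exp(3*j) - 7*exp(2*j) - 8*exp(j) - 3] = (-9*exp(2*j) - 28*exp(j) - 8)*exp(j)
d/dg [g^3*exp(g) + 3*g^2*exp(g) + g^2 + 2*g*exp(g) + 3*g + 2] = g^3*exp(g) + 6*g^2*exp(g) + 8*g*exp(g) + 2*g + 2*exp(g) + 3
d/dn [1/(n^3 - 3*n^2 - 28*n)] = (-3*n^2 + 6*n + 28)/(n^2*(-n^2 + 3*n + 28)^2)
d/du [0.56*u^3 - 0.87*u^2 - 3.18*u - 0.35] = 1.68*u^2 - 1.74*u - 3.18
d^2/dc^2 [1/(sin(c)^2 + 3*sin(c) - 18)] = (-4*sin(c)^4 - 9*sin(c)^3 - 75*sin(c)^2 - 36*sin(c) + 54)/(sin(c)^2 + 3*sin(c) - 18)^3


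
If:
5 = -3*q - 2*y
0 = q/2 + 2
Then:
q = -4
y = 7/2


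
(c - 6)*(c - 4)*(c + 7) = c^3 - 3*c^2 - 46*c + 168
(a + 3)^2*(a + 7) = a^3 + 13*a^2 + 51*a + 63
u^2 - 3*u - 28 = (u - 7)*(u + 4)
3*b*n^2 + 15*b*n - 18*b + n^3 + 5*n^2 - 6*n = (3*b + n)*(n - 1)*(n + 6)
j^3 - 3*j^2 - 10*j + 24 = (j - 4)*(j - 2)*(j + 3)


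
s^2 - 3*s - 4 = (s - 4)*(s + 1)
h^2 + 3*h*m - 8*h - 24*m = (h - 8)*(h + 3*m)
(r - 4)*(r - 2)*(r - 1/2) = r^3 - 13*r^2/2 + 11*r - 4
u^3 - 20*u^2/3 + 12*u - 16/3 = (u - 4)*(u - 2)*(u - 2/3)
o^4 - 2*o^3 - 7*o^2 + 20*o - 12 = (o - 2)^2*(o - 1)*(o + 3)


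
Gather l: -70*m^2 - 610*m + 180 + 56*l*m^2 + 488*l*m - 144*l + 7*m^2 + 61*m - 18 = l*(56*m^2 + 488*m - 144) - 63*m^2 - 549*m + 162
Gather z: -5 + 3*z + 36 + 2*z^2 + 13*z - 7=2*z^2 + 16*z + 24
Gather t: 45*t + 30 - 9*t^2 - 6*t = -9*t^2 + 39*t + 30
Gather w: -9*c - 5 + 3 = -9*c - 2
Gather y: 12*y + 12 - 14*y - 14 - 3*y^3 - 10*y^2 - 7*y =-3*y^3 - 10*y^2 - 9*y - 2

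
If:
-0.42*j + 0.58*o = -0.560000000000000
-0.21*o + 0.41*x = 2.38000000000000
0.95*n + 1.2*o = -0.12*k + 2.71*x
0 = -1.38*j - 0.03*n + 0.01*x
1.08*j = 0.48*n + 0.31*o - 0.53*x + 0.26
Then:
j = -0.09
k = 83.92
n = 5.76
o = -1.03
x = 5.28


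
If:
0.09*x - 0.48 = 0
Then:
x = 5.33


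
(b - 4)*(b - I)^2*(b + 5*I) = b^4 - 4*b^3 + 3*I*b^3 + 9*b^2 - 12*I*b^2 - 36*b - 5*I*b + 20*I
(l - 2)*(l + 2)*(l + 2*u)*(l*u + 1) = l^4*u + 2*l^3*u^2 + l^3 - 2*l^2*u - 8*l*u^2 - 4*l - 8*u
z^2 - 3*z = z*(z - 3)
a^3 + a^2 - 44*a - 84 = (a - 7)*(a + 2)*(a + 6)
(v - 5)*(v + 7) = v^2 + 2*v - 35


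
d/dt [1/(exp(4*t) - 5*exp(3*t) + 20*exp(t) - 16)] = (-4*exp(3*t) + 15*exp(2*t) - 20)*exp(t)/(exp(4*t) - 5*exp(3*t) + 20*exp(t) - 16)^2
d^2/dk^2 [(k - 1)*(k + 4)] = 2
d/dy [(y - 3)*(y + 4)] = 2*y + 1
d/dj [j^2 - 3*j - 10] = 2*j - 3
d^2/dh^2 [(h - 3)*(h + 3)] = 2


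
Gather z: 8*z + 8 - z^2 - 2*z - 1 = -z^2 + 6*z + 7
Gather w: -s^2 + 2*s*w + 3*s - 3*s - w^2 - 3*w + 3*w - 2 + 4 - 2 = -s^2 + 2*s*w - w^2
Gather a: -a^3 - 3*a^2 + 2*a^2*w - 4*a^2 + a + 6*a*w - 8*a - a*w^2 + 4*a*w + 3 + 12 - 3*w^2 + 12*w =-a^3 + a^2*(2*w - 7) + a*(-w^2 + 10*w - 7) - 3*w^2 + 12*w + 15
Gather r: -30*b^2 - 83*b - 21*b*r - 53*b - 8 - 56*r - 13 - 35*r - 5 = -30*b^2 - 136*b + r*(-21*b - 91) - 26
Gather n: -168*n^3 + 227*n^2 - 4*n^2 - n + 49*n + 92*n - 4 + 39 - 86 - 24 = -168*n^3 + 223*n^2 + 140*n - 75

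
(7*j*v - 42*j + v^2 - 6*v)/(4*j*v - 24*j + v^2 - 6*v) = (7*j + v)/(4*j + v)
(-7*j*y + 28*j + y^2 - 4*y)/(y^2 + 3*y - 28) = (-7*j + y)/(y + 7)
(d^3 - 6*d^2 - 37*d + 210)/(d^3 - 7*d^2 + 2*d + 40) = (d^2 - d - 42)/(d^2 - 2*d - 8)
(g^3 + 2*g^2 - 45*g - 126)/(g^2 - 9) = (g^2 - g - 42)/(g - 3)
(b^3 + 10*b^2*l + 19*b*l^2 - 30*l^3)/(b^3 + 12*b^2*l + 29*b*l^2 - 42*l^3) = (b + 5*l)/(b + 7*l)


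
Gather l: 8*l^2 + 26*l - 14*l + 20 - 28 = 8*l^2 + 12*l - 8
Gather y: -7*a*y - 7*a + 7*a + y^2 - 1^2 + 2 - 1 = -7*a*y + y^2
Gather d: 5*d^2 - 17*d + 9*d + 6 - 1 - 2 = 5*d^2 - 8*d + 3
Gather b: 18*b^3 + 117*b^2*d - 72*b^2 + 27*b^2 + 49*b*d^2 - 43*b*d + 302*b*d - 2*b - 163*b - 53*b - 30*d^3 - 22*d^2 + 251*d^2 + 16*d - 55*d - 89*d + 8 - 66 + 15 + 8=18*b^3 + b^2*(117*d - 45) + b*(49*d^2 + 259*d - 218) - 30*d^3 + 229*d^2 - 128*d - 35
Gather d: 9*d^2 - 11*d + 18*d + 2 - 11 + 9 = 9*d^2 + 7*d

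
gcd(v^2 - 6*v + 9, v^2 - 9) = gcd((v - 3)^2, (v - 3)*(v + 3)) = v - 3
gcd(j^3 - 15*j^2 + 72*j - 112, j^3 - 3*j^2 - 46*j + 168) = j - 4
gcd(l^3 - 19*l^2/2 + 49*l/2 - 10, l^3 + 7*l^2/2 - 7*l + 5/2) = l - 1/2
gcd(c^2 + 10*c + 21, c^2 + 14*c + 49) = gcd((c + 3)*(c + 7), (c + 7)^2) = c + 7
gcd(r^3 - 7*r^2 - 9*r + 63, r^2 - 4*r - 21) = r^2 - 4*r - 21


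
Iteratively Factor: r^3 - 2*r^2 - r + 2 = (r - 1)*(r^2 - r - 2) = (r - 2)*(r - 1)*(r + 1)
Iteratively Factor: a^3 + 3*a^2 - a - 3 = (a + 1)*(a^2 + 2*a - 3) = (a + 1)*(a + 3)*(a - 1)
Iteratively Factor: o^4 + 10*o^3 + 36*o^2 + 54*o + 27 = (o + 3)*(o^3 + 7*o^2 + 15*o + 9) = (o + 1)*(o + 3)*(o^2 + 6*o + 9) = (o + 1)*(o + 3)^2*(o + 3)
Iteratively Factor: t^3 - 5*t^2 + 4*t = (t)*(t^2 - 5*t + 4) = t*(t - 4)*(t - 1)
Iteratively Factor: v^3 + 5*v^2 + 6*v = (v)*(v^2 + 5*v + 6) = v*(v + 3)*(v + 2)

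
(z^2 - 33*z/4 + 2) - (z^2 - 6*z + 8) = -9*z/4 - 6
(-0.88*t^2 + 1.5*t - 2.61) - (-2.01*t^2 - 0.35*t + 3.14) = 1.13*t^2 + 1.85*t - 5.75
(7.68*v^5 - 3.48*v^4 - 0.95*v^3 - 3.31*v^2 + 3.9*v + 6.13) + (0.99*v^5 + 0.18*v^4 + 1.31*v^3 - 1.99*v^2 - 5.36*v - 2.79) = 8.67*v^5 - 3.3*v^4 + 0.36*v^3 - 5.3*v^2 - 1.46*v + 3.34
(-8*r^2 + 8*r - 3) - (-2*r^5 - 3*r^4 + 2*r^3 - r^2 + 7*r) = 2*r^5 + 3*r^4 - 2*r^3 - 7*r^2 + r - 3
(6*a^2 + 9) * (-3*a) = -18*a^3 - 27*a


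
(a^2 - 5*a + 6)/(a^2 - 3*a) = (a - 2)/a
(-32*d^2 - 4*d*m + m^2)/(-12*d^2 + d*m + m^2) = (8*d - m)/(3*d - m)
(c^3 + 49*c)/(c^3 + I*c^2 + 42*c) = (c - 7*I)/(c - 6*I)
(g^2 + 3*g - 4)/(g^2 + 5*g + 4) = (g - 1)/(g + 1)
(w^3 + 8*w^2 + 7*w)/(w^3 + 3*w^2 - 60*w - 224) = w*(w + 1)/(w^2 - 4*w - 32)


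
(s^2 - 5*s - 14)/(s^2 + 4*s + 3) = (s^2 - 5*s - 14)/(s^2 + 4*s + 3)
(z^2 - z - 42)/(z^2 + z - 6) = (z^2 - z - 42)/(z^2 + z - 6)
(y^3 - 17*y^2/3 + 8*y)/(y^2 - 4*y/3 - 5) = y*(3*y - 8)/(3*y + 5)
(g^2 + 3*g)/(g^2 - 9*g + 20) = g*(g + 3)/(g^2 - 9*g + 20)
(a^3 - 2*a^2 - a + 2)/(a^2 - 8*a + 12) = (a^2 - 1)/(a - 6)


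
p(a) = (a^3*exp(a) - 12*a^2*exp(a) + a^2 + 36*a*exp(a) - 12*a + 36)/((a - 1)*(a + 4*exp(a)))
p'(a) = (a^3*exp(a) - 9*a^2*exp(a) + 12*a*exp(a) + 2*a + 36*exp(a) - 12)/((a - 1)*(a + 4*exp(a))) + (-4*exp(a) - 1)*(a^3*exp(a) - 12*a^2*exp(a) + a^2 + 36*a*exp(a) - 12*a + 36)/((a - 1)*(a + 4*exp(a))^2) - (a^3*exp(a) - 12*a^2*exp(a) + a^2 + 36*a*exp(a) - 12*a + 36)/((a - 1)^2*(a + 4*exp(a))) = ((a - 1)*(a + 4*exp(a))*(a^3*exp(a) - 9*a^2*exp(a) + 12*a*exp(a) + 2*a + 36*exp(a) - 12) - (a - 1)*(4*exp(a) + 1)*(a^3*exp(a) - 12*a^2*exp(a) + a^2 + 36*a*exp(a) - 12*a + 36) + (a + 4*exp(a))*(-a^3*exp(a) + 12*a^2*exp(a) - a^2 - 36*a*exp(a) + 12*a - 36))/((a - 1)^2*(a + 4*exp(a))^2)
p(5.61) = 0.05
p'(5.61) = -0.24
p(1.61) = 13.23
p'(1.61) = -21.50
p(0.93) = -111.38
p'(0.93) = -1597.43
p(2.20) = 6.55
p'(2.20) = -6.18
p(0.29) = -11.31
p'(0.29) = -13.28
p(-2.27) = 8.62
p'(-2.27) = 5.64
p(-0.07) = -8.80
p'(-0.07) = -2.11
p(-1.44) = 30.36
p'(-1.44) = 119.60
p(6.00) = 0.00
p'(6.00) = 0.00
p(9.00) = 2.53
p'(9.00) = 1.65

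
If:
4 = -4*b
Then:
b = -1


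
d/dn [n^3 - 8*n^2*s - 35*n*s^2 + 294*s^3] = 3*n^2 - 16*n*s - 35*s^2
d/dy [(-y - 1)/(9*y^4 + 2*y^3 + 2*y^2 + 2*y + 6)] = (27*y^4 + 40*y^3 + 8*y^2 + 4*y - 4)/(81*y^8 + 36*y^7 + 40*y^6 + 44*y^5 + 120*y^4 + 32*y^3 + 28*y^2 + 24*y + 36)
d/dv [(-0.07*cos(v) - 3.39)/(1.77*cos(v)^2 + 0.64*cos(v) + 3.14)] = (0.1239*sin(v)^2 - 12.0006*cos(v) - 2.0737)*sin(v)/(1.77*cos(v)^2 + 0.64*cos(v) + 3.14)^2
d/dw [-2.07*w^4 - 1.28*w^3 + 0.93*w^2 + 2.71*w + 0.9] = -8.28*w^3 - 3.84*w^2 + 1.86*w + 2.71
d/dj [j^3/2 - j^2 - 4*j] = 3*j^2/2 - 2*j - 4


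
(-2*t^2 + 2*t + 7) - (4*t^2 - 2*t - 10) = -6*t^2 + 4*t + 17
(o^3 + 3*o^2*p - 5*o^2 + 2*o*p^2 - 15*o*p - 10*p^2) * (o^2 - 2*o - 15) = o^5 + 3*o^4*p - 7*o^4 + 2*o^3*p^2 - 21*o^3*p - 5*o^3 - 14*o^2*p^2 - 15*o^2*p + 75*o^2 - 10*o*p^2 + 225*o*p + 150*p^2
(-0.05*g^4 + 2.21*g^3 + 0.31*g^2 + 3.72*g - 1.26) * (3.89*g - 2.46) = -0.1945*g^5 + 8.7199*g^4 - 4.2307*g^3 + 13.7082*g^2 - 14.0526*g + 3.0996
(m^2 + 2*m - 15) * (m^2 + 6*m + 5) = m^4 + 8*m^3 + 2*m^2 - 80*m - 75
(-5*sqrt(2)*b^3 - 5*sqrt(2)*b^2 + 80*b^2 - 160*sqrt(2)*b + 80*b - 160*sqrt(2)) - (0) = -5*sqrt(2)*b^3 - 5*sqrt(2)*b^2 + 80*b^2 - 160*sqrt(2)*b + 80*b - 160*sqrt(2)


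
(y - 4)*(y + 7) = y^2 + 3*y - 28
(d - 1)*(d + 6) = d^2 + 5*d - 6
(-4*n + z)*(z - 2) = -4*n*z + 8*n + z^2 - 2*z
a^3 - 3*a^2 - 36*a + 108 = (a - 6)*(a - 3)*(a + 6)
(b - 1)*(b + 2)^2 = b^3 + 3*b^2 - 4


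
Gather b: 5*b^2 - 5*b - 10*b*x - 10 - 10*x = 5*b^2 + b*(-10*x - 5) - 10*x - 10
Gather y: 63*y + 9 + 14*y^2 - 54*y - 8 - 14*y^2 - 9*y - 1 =0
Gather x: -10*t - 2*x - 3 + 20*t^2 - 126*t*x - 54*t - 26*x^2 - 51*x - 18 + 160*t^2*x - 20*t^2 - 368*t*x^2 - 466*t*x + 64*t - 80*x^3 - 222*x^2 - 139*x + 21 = -80*x^3 + x^2*(-368*t - 248) + x*(160*t^2 - 592*t - 192)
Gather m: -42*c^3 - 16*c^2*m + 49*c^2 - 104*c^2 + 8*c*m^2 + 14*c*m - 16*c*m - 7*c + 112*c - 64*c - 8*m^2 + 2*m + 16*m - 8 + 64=-42*c^3 - 55*c^2 + 41*c + m^2*(8*c - 8) + m*(-16*c^2 - 2*c + 18) + 56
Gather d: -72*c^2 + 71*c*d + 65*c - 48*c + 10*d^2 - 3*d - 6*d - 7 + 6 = -72*c^2 + 17*c + 10*d^2 + d*(71*c - 9) - 1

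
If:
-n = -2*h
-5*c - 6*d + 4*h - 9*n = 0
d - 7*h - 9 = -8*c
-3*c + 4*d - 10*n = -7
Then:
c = 247/202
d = -1551/1616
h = -41/1616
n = -41/808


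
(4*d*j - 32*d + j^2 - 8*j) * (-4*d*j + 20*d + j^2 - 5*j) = -16*d^2*j^2 + 208*d^2*j - 640*d^2 + j^4 - 13*j^3 + 40*j^2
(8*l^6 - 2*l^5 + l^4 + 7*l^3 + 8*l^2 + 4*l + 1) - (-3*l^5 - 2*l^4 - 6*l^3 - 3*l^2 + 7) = 8*l^6 + l^5 + 3*l^4 + 13*l^3 + 11*l^2 + 4*l - 6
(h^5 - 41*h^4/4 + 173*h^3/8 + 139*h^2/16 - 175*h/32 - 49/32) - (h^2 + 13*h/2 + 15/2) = h^5 - 41*h^4/4 + 173*h^3/8 + 123*h^2/16 - 383*h/32 - 289/32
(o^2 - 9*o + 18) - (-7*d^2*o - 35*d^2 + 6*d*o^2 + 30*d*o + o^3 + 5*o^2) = 7*d^2*o + 35*d^2 - 6*d*o^2 - 30*d*o - o^3 - 4*o^2 - 9*o + 18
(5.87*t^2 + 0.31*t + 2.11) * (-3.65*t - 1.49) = -21.4255*t^3 - 9.8778*t^2 - 8.1634*t - 3.1439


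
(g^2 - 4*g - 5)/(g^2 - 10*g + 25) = (g + 1)/(g - 5)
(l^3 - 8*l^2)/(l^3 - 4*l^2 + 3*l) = l*(l - 8)/(l^2 - 4*l + 3)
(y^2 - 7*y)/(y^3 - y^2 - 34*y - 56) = y/(y^2 + 6*y + 8)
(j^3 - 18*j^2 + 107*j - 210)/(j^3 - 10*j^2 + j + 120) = (j^2 - 13*j + 42)/(j^2 - 5*j - 24)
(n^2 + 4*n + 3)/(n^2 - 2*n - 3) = (n + 3)/(n - 3)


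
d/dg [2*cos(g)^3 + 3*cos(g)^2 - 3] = -6*(cos(g) + 1)*sin(g)*cos(g)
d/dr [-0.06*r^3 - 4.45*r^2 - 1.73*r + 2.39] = -0.18*r^2 - 8.9*r - 1.73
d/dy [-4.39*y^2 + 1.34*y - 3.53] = 1.34 - 8.78*y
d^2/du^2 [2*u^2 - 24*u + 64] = 4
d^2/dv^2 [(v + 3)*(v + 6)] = 2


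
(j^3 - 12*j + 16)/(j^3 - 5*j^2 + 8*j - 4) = (j + 4)/(j - 1)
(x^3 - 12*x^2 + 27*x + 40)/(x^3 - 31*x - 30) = (x^2 - 13*x + 40)/(x^2 - x - 30)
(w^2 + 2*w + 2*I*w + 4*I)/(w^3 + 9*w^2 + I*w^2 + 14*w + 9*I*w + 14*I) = (w + 2*I)/(w^2 + w*(7 + I) + 7*I)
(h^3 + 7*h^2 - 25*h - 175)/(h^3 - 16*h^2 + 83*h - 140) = (h^2 + 12*h + 35)/(h^2 - 11*h + 28)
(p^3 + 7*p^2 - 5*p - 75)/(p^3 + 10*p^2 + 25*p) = (p - 3)/p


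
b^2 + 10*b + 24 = (b + 4)*(b + 6)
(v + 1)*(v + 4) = v^2 + 5*v + 4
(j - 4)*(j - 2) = j^2 - 6*j + 8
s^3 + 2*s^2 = s^2*(s + 2)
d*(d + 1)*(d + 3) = d^3 + 4*d^2 + 3*d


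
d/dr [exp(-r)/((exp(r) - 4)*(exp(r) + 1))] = (-3*exp(2*r) + 6*exp(r) + 4)*exp(-r)/(exp(4*r) - 6*exp(3*r) + exp(2*r) + 24*exp(r) + 16)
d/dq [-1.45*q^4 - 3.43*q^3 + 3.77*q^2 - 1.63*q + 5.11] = -5.8*q^3 - 10.29*q^2 + 7.54*q - 1.63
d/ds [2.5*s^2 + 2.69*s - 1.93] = 5.0*s + 2.69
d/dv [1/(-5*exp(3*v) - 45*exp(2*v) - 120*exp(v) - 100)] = 3*(exp(2*v) + 6*exp(v) + 8)*exp(v)/(5*(exp(3*v) + 9*exp(2*v) + 24*exp(v) + 20)^2)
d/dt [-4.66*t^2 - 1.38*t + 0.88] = -9.32*t - 1.38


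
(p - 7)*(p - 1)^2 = p^3 - 9*p^2 + 15*p - 7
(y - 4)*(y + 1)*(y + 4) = y^3 + y^2 - 16*y - 16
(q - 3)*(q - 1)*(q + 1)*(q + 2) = q^4 - q^3 - 7*q^2 + q + 6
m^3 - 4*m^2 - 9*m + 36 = (m - 4)*(m - 3)*(m + 3)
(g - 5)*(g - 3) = g^2 - 8*g + 15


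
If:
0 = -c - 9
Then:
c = -9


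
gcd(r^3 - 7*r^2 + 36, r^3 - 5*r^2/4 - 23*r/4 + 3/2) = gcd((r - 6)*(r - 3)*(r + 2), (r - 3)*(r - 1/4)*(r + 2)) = r^2 - r - 6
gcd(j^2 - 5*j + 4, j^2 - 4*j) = j - 4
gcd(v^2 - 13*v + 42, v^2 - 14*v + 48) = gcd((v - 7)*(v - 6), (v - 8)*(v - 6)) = v - 6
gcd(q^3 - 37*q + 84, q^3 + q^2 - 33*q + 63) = q^2 + 4*q - 21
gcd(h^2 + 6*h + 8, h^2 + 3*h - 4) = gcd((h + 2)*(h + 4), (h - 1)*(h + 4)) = h + 4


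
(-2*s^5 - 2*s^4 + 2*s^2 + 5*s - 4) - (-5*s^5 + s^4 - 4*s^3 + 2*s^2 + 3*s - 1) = 3*s^5 - 3*s^4 + 4*s^3 + 2*s - 3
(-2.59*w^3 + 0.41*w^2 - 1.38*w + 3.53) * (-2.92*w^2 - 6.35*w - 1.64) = 7.5628*w^5 + 15.2493*w^4 + 5.6737*w^3 - 2.217*w^2 - 20.1523*w - 5.7892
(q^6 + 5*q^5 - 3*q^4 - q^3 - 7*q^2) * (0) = 0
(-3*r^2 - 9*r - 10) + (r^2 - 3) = -2*r^2 - 9*r - 13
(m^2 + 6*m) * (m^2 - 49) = m^4 + 6*m^3 - 49*m^2 - 294*m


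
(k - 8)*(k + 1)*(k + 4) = k^3 - 3*k^2 - 36*k - 32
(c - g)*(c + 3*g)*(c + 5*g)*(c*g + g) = c^4*g + 7*c^3*g^2 + c^3*g + 7*c^2*g^3 + 7*c^2*g^2 - 15*c*g^4 + 7*c*g^3 - 15*g^4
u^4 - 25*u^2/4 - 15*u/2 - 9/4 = (u - 3)*(u + 1/2)*(u + 1)*(u + 3/2)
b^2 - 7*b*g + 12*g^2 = (b - 4*g)*(b - 3*g)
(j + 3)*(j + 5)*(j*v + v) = j^3*v + 9*j^2*v + 23*j*v + 15*v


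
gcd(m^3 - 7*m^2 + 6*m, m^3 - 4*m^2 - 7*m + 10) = m - 1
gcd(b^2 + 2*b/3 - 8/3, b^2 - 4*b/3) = b - 4/3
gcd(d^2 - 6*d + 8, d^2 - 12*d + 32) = d - 4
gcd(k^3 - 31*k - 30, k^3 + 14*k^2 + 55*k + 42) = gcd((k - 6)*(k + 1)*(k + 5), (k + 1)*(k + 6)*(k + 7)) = k + 1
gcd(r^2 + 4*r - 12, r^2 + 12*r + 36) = r + 6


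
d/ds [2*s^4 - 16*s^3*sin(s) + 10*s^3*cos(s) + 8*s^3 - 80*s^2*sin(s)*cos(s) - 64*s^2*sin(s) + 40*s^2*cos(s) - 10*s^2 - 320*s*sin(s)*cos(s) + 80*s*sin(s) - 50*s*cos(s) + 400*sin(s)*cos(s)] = -10*s^3*sin(s) - 16*s^3*cos(s) + 8*s^3 - 88*s^2*sin(s) - 34*s^2*cos(s) - 80*s^2*cos(2*s) + 24*s^2 - 78*s*sin(s) - 80*s*sin(2*s) + 160*s*cos(s) - 320*s*cos(2*s) - 20*s + 80*sin(s) - 160*sin(2*s) - 50*cos(s) + 400*cos(2*s)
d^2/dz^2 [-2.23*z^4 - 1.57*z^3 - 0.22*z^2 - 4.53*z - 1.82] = -26.76*z^2 - 9.42*z - 0.44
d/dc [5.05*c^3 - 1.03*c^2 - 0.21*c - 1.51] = 15.15*c^2 - 2.06*c - 0.21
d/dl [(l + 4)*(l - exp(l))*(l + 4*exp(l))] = (1 - exp(l))*(l + 4)*(l + 4*exp(l)) + (l + 4)*(l - exp(l))*(4*exp(l) + 1) + (l - exp(l))*(l + 4*exp(l))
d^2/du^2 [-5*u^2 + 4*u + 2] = -10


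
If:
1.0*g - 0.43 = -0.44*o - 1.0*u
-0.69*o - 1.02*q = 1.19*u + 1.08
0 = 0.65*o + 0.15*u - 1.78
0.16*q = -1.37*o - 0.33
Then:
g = -7.57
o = 0.99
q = -10.56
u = 7.57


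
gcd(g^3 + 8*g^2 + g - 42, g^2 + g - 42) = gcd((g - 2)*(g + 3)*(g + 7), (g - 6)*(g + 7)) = g + 7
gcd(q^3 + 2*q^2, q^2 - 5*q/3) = q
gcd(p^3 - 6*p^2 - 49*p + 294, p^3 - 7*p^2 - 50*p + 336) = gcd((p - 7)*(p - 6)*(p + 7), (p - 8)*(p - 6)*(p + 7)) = p^2 + p - 42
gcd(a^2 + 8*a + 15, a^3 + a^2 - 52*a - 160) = a + 5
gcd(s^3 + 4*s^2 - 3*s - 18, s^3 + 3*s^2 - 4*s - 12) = s^2 + s - 6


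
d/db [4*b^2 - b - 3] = 8*b - 1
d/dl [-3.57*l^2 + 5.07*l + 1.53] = 5.07 - 7.14*l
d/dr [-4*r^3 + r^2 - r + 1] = -12*r^2 + 2*r - 1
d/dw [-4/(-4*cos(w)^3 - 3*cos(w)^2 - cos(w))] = 4*(12*sin(w) + sin(w)/cos(w)^2 + 6*tan(w))/(-4*sin(w)^2 + 3*cos(w) + 5)^2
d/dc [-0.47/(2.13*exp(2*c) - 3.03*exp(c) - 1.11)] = (2.0022*exp(c) - 1.4241)*exp(c)/(-2.13*exp(2*c) + 3.03*exp(c) + 1.11)^2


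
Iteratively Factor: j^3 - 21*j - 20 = (j + 4)*(j^2 - 4*j - 5) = (j + 1)*(j + 4)*(j - 5)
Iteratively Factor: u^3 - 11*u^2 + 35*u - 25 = (u - 5)*(u^2 - 6*u + 5) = (u - 5)^2*(u - 1)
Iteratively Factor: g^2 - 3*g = (g - 3)*(g)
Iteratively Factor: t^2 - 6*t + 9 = (t - 3)*(t - 3)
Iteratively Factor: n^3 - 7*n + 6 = (n - 1)*(n^2 + n - 6) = (n - 1)*(n + 3)*(n - 2)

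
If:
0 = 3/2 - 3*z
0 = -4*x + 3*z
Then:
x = 3/8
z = 1/2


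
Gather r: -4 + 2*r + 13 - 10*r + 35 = 44 - 8*r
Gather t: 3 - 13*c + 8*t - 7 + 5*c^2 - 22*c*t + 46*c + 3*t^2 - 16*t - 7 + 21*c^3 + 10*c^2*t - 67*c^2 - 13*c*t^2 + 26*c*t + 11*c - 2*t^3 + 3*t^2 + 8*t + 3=21*c^3 - 62*c^2 + 44*c - 2*t^3 + t^2*(6 - 13*c) + t*(10*c^2 + 4*c) - 8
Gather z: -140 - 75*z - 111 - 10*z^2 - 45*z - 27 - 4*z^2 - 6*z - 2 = -14*z^2 - 126*z - 280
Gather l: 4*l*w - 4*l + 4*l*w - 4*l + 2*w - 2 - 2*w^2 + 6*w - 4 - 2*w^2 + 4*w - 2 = l*(8*w - 8) - 4*w^2 + 12*w - 8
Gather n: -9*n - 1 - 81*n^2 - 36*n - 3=-81*n^2 - 45*n - 4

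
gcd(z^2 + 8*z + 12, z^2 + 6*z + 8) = z + 2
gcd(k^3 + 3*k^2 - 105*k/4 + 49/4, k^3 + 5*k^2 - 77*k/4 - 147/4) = k^2 + 7*k/2 - 49/2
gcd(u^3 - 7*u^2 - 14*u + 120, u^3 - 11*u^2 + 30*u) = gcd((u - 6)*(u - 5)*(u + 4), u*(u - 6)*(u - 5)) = u^2 - 11*u + 30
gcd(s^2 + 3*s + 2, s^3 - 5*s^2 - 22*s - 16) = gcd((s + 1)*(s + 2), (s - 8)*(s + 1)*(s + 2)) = s^2 + 3*s + 2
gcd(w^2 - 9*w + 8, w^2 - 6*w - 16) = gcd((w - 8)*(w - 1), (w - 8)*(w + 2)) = w - 8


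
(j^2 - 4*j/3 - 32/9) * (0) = 0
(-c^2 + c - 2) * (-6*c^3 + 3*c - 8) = 6*c^5 - 6*c^4 + 9*c^3 + 11*c^2 - 14*c + 16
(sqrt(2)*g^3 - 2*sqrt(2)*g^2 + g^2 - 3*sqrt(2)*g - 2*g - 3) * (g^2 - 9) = sqrt(2)*g^5 - 2*sqrt(2)*g^4 + g^4 - 12*sqrt(2)*g^3 - 2*g^3 - 12*g^2 + 18*sqrt(2)*g^2 + 18*g + 27*sqrt(2)*g + 27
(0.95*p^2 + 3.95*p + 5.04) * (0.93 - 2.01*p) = -1.9095*p^3 - 7.056*p^2 - 6.4569*p + 4.6872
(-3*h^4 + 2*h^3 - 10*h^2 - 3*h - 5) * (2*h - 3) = -6*h^5 + 13*h^4 - 26*h^3 + 24*h^2 - h + 15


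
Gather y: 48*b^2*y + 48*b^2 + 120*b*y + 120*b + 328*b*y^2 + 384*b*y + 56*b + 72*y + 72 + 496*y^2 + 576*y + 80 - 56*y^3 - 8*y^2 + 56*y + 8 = 48*b^2 + 176*b - 56*y^3 + y^2*(328*b + 488) + y*(48*b^2 + 504*b + 704) + 160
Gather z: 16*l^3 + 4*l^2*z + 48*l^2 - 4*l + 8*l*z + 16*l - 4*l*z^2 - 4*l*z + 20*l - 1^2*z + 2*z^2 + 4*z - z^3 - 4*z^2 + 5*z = 16*l^3 + 48*l^2 + 32*l - z^3 + z^2*(-4*l - 2) + z*(4*l^2 + 4*l + 8)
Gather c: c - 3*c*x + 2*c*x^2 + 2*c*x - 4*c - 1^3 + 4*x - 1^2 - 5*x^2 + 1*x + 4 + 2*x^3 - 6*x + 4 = c*(2*x^2 - x - 3) + 2*x^3 - 5*x^2 - x + 6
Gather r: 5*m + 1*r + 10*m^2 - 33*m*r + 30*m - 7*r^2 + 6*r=10*m^2 + 35*m - 7*r^2 + r*(7 - 33*m)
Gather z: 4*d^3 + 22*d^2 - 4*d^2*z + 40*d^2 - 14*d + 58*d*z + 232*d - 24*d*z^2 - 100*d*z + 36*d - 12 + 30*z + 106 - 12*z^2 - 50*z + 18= 4*d^3 + 62*d^2 + 254*d + z^2*(-24*d - 12) + z*(-4*d^2 - 42*d - 20) + 112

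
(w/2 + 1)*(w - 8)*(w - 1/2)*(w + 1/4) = w^4/2 - 25*w^3/8 - 117*w^2/16 + 19*w/8 + 1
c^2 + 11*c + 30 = (c + 5)*(c + 6)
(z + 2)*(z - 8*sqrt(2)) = z^2 - 8*sqrt(2)*z + 2*z - 16*sqrt(2)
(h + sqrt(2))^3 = h^3 + 3*sqrt(2)*h^2 + 6*h + 2*sqrt(2)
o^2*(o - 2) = o^3 - 2*o^2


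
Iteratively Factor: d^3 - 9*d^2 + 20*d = (d)*(d^2 - 9*d + 20) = d*(d - 4)*(d - 5)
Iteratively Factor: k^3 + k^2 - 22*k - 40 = (k - 5)*(k^2 + 6*k + 8) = (k - 5)*(k + 2)*(k + 4)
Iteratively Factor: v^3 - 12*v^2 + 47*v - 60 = (v - 5)*(v^2 - 7*v + 12) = (v - 5)*(v - 3)*(v - 4)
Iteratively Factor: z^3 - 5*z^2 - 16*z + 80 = (z - 4)*(z^2 - z - 20) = (z - 5)*(z - 4)*(z + 4)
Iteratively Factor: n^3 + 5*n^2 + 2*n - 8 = (n - 1)*(n^2 + 6*n + 8) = (n - 1)*(n + 2)*(n + 4)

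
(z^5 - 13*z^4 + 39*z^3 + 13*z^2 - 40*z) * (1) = z^5 - 13*z^4 + 39*z^3 + 13*z^2 - 40*z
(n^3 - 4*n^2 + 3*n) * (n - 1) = n^4 - 5*n^3 + 7*n^2 - 3*n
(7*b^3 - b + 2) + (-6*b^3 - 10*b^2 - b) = b^3 - 10*b^2 - 2*b + 2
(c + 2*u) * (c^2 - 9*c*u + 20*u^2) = c^3 - 7*c^2*u + 2*c*u^2 + 40*u^3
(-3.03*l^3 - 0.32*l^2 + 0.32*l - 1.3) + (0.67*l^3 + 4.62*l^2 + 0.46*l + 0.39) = -2.36*l^3 + 4.3*l^2 + 0.78*l - 0.91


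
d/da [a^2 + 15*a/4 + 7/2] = 2*a + 15/4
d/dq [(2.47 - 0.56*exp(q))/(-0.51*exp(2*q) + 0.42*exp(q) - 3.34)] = (-0.2856*exp(2*q) + 2.5194*exp(q) + 0.833)*exp(q)/(0.2601*exp(4*q) - 0.4284*exp(3*q) + 3.5832*exp(2*q) - 2.8056*exp(q) + 11.1556)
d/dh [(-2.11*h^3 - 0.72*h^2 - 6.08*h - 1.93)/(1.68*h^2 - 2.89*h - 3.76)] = (-3.5448*h^4 + 12.1958*h^3 + 36.096*h^2 + 11.8992*h + 17.2831)/(2.8224*h^4 - 9.7104*h^3 - 4.2815*h^2 + 21.7328*h + 14.1376)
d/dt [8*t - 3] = 8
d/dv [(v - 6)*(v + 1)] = 2*v - 5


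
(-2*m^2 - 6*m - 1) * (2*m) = -4*m^3 - 12*m^2 - 2*m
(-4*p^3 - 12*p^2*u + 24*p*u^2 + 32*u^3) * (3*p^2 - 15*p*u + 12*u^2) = -12*p^5 + 24*p^4*u + 204*p^3*u^2 - 408*p^2*u^3 - 192*p*u^4 + 384*u^5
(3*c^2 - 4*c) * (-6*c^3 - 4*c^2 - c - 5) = -18*c^5 + 12*c^4 + 13*c^3 - 11*c^2 + 20*c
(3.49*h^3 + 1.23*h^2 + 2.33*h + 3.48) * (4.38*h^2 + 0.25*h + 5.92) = 15.2862*h^5 + 6.2599*h^4 + 31.1737*h^3 + 23.1065*h^2 + 14.6636*h + 20.6016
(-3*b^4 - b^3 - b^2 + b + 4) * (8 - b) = 3*b^5 - 23*b^4 - 7*b^3 - 9*b^2 + 4*b + 32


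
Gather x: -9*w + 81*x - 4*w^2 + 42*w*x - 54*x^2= -4*w^2 - 9*w - 54*x^2 + x*(42*w + 81)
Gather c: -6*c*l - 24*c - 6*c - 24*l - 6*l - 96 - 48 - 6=c*(-6*l - 30) - 30*l - 150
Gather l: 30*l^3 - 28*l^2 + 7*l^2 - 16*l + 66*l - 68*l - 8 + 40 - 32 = 30*l^3 - 21*l^2 - 18*l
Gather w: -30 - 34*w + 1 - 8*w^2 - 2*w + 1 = -8*w^2 - 36*w - 28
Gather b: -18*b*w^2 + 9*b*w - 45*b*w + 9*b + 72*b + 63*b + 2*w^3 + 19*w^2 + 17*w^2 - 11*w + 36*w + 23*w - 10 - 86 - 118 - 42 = b*(-18*w^2 - 36*w + 144) + 2*w^3 + 36*w^2 + 48*w - 256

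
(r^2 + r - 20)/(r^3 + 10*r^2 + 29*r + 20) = (r - 4)/(r^2 + 5*r + 4)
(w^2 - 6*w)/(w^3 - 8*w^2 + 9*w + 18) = w/(w^2 - 2*w - 3)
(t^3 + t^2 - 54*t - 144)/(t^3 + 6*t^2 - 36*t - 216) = (t^2 - 5*t - 24)/(t^2 - 36)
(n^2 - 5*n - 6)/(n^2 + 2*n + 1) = (n - 6)/(n + 1)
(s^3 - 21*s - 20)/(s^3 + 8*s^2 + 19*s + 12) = (s - 5)/(s + 3)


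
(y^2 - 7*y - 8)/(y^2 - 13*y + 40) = (y + 1)/(y - 5)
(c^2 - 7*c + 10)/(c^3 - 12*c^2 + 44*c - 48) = (c - 5)/(c^2 - 10*c + 24)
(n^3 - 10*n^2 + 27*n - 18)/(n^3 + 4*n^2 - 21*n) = (n^2 - 7*n + 6)/(n*(n + 7))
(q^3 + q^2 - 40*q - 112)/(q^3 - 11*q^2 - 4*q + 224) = (q + 4)/(q - 8)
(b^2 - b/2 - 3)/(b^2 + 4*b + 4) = (b^2 - b/2 - 3)/(b^2 + 4*b + 4)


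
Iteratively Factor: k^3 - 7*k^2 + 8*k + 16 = (k - 4)*(k^2 - 3*k - 4) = (k - 4)*(k + 1)*(k - 4)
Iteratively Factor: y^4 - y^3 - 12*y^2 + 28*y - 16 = (y - 2)*(y^3 + y^2 - 10*y + 8) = (y - 2)*(y + 4)*(y^2 - 3*y + 2) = (y - 2)*(y - 1)*(y + 4)*(y - 2)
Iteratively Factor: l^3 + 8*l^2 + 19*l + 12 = (l + 3)*(l^2 + 5*l + 4) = (l + 3)*(l + 4)*(l + 1)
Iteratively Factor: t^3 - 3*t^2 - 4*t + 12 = (t + 2)*(t^2 - 5*t + 6) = (t - 3)*(t + 2)*(t - 2)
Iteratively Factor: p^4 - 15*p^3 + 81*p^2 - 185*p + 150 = (p - 5)*(p^3 - 10*p^2 + 31*p - 30) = (p - 5)*(p - 2)*(p^2 - 8*p + 15) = (p - 5)^2*(p - 2)*(p - 3)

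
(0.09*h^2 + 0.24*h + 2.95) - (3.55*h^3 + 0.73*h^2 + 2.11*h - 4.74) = -3.55*h^3 - 0.64*h^2 - 1.87*h + 7.69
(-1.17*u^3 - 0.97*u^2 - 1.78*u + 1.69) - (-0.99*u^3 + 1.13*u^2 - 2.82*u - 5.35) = -0.18*u^3 - 2.1*u^2 + 1.04*u + 7.04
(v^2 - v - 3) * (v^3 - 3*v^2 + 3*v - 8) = v^5 - 4*v^4 + 3*v^3 - 2*v^2 - v + 24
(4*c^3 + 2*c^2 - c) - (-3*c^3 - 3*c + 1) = 7*c^3 + 2*c^2 + 2*c - 1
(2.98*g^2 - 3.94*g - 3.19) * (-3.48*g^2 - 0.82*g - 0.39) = -10.3704*g^4 + 11.2676*g^3 + 13.1698*g^2 + 4.1524*g + 1.2441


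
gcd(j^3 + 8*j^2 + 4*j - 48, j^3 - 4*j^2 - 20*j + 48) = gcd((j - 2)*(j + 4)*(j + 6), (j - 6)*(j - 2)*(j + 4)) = j^2 + 2*j - 8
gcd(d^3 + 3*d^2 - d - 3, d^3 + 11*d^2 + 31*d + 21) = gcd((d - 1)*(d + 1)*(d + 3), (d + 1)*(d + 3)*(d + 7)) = d^2 + 4*d + 3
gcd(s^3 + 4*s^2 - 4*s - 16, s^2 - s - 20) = s + 4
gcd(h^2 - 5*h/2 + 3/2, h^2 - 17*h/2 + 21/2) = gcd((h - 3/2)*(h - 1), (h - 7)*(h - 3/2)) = h - 3/2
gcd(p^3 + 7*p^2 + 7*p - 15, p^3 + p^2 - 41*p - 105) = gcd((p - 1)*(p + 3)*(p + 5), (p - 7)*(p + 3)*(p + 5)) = p^2 + 8*p + 15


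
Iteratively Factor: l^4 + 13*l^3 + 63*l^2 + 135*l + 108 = (l + 3)*(l^3 + 10*l^2 + 33*l + 36) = (l + 3)^2*(l^2 + 7*l + 12) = (l + 3)^2*(l + 4)*(l + 3)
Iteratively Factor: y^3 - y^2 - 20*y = (y + 4)*(y^2 - 5*y) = (y - 5)*(y + 4)*(y)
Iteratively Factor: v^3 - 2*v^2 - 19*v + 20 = (v + 4)*(v^2 - 6*v + 5) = (v - 5)*(v + 4)*(v - 1)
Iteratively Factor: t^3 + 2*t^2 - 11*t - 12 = (t + 1)*(t^2 + t - 12) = (t + 1)*(t + 4)*(t - 3)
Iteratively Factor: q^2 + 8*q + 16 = (q + 4)*(q + 4)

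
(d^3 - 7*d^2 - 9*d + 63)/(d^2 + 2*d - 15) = (d^2 - 4*d - 21)/(d + 5)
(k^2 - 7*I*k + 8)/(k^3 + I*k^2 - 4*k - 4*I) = (k - 8*I)/(k^2 - 4)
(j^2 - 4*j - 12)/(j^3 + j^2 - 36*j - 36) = (j + 2)/(j^2 + 7*j + 6)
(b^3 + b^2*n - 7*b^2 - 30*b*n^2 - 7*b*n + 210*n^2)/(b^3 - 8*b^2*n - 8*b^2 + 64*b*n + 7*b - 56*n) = (b^2 + b*n - 30*n^2)/(b^2 - 8*b*n - b + 8*n)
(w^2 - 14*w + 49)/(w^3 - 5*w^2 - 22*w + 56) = (w - 7)/(w^2 + 2*w - 8)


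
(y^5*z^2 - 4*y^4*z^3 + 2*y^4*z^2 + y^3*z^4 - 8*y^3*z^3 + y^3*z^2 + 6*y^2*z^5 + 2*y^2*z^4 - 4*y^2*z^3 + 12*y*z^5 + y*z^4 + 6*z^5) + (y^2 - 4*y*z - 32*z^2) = y^5*z^2 - 4*y^4*z^3 + 2*y^4*z^2 + y^3*z^4 - 8*y^3*z^3 + y^3*z^2 + 6*y^2*z^5 + 2*y^2*z^4 - 4*y^2*z^3 + y^2 + 12*y*z^5 + y*z^4 - 4*y*z + 6*z^5 - 32*z^2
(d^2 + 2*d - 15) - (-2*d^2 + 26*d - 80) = 3*d^2 - 24*d + 65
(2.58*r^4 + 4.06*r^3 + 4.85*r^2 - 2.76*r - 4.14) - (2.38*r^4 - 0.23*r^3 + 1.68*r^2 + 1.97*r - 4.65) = 0.2*r^4 + 4.29*r^3 + 3.17*r^2 - 4.73*r + 0.510000000000001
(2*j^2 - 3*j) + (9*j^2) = 11*j^2 - 3*j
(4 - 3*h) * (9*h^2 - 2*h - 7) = -27*h^3 + 42*h^2 + 13*h - 28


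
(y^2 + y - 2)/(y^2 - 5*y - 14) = (y - 1)/(y - 7)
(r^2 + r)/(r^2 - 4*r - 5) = r/(r - 5)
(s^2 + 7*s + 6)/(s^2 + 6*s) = (s + 1)/s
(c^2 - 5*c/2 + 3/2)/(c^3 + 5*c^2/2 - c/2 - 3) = (2*c - 3)/(2*c^2 + 7*c + 6)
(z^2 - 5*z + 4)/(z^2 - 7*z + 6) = (z - 4)/(z - 6)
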